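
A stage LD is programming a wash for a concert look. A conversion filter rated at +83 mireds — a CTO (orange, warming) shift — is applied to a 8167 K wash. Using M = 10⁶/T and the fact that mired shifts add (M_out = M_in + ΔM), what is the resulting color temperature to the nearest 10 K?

M_in = 10⁶/8167 = 122.44 mireds.
M_out = 122.44 + (+83) = 205.44 mireds.
T_out = 10⁶/205.44 = 4867.5 K → 4870 K.

4870 K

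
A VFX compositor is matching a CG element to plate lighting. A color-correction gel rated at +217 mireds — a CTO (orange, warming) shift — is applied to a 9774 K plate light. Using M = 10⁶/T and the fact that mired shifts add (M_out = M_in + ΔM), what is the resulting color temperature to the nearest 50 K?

3150 K

M_in = 10⁶/9774 = 102.31 mireds.
M_out = 102.31 + (+217) = 319.31 mireds.
T_out = 10⁶/319.31 = 3131.7 K → 3150 K.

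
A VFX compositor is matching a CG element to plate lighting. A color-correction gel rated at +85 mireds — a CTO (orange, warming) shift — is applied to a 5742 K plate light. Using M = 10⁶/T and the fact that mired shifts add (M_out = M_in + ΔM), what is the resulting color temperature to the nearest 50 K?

M_in = 10⁶/5742 = 174.16 mireds.
M_out = 174.16 + (+85) = 259.16 mireds.
T_out = 10⁶/259.16 = 3858.7 K → 3850 K.

3850 K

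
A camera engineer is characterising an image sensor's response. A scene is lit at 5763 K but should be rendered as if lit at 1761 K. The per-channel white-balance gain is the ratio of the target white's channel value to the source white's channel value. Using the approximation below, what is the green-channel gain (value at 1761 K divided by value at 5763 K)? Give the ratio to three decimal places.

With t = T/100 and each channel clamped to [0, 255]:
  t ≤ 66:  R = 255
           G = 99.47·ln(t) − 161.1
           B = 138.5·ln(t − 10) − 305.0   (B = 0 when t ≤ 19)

0.513

At 5763 K (t = 57.63):
  G = 99.47·ln 57.63 − 161.1 = 99.47·4.0540 − 161.1 = 242.156.
At 1761 K (t = 17.61):
  G = 99.47·ln 17.61 − 161.1 = 99.47·2.8685 − 161.1 = 124.226.
Gain = 124.226 / 242.156 = 0.5130 → 0.513.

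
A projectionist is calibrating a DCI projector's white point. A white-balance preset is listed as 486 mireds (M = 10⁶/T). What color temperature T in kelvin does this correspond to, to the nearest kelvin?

T = 10⁶ / 486 = 2057.61 K → 2058 K.

2058 K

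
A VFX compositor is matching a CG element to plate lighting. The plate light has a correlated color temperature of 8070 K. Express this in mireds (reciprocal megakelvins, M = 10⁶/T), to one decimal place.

M = 10⁶ / 8070 = 123.916 → 123.9 mireds.

123.9 mireds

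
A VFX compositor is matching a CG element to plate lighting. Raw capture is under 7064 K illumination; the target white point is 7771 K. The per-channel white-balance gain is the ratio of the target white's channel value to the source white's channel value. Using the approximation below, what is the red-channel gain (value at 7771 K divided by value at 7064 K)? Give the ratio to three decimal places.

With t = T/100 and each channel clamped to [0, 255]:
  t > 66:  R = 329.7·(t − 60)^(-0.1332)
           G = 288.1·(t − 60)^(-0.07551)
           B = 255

0.934

At 7064 K (t = 70.64):
  R = 329.7·(70.64 − 60)^(-0.1332) = 329.7·10.64^(-0.1332) = 329.7·0.72981 = 240.619.
At 7771 K (t = 77.71):
  R = 329.7·(77.71 − 60)^(-0.1332) = 329.7·17.71^(-0.1332) = 329.7·0.68193 = 224.831.
Gain = 224.831 / 240.619 = 0.9344 → 0.934.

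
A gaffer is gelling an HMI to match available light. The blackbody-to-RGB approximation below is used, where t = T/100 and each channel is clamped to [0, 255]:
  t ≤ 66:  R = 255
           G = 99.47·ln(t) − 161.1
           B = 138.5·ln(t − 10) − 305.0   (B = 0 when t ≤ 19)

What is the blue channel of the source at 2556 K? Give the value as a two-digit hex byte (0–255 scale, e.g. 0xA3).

0x4B

t = 2556/100 = 25.56; the t ≤ 66 branch applies.
B = 138.5·ln(25.56 − 10) − 305.0 = 138.5·ln 15.56 − 305.0 = 138.5·2.7447 − 305.0 = 75.141.
Rounded: 75; in hex, 0x4B.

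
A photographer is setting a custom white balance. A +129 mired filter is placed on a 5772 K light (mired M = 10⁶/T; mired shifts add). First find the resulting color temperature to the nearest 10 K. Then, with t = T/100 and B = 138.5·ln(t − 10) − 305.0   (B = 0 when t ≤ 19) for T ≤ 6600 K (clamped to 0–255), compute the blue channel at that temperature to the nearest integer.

M_in = 10⁶/5772 = 173.25; M_out = 173.25 + (+129) = 302.25.
T_out = 10⁶/302.25 = 3308.5 K → 3310 K; t = 33.1.
B = 138.5·ln(33.1 − 10) − 305.0 = 138.5·ln 23.1 − 305.0 = 138.5·3.1398 − 305.0 = 129.867.
Rounded: 130.

130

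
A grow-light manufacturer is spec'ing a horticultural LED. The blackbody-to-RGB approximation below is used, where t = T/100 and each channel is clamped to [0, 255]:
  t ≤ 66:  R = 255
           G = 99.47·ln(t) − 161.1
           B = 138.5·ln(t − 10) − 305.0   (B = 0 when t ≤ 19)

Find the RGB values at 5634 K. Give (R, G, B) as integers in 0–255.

(255, 240, 226)

t = 5634/100 = 56.34; the t ≤ 66 branch applies.
R = 255 by definition for t ≤ 66.
G = 99.47·ln 56.34 − 161.1 = 99.47·4.0314 − 161.1 = 239.904.
B = 138.5·ln(56.34 − 10) − 305.0 = 138.5·ln 46.34 − 305.0 = 138.5·3.8360 − 305.0 = 226.287.
Rounded: (255, 240, 226).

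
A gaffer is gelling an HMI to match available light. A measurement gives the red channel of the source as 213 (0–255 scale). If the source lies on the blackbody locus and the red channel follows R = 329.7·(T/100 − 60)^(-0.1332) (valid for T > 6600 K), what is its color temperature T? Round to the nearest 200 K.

8600 K

(t − 60)^(-0.1332) = 213/329.7 = 0.64604.
t − 60 = 0.64604^(1/-0.1332) = 0.64604^(-7.508) = 26.575, so t = 86.575.
T = 100·t = 8657 K → 8600 K to the nearest 200 K.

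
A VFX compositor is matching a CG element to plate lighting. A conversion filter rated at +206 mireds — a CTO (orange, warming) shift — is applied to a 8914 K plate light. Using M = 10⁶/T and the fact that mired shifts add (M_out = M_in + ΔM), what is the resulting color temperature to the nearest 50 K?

M_in = 10⁶/8914 = 112.18 mireds.
M_out = 112.18 + (+206) = 318.18 mireds.
T_out = 10⁶/318.18 = 3142.8 K → 3150 K.

3150 K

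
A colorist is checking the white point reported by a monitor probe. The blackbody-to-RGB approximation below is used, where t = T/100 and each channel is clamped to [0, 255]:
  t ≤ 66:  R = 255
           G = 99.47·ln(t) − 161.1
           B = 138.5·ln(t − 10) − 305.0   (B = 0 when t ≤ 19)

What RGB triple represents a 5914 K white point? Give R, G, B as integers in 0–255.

t = 5914/100 = 59.14; the t ≤ 66 branch applies.
R = 255 by definition for t ≤ 66.
G = 99.47·ln 59.14 − 161.1 = 99.47·4.0799 − 161.1 = 244.728.
B = 138.5·ln(59.14 − 10) − 305.0 = 138.5·ln 49.14 − 305.0 = 138.5·3.8947 − 305.0 = 234.412.
Rounded: (255, 245, 234).

R=255, G=245, B=234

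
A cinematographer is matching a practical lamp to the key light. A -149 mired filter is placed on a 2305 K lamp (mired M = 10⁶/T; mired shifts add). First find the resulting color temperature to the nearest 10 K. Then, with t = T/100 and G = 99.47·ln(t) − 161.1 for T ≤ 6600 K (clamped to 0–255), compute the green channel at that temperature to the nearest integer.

193

M_in = 10⁶/2305 = 433.84; M_out = 433.84 + (-149) = 284.84.
T_out = 10⁶/284.84 = 3510.7 K → 3510 K; t = 35.1.
G = 99.47·ln 35.1 − 161.1 = 99.47·3.5582 − 161.1 = 192.834.
Rounded: 193.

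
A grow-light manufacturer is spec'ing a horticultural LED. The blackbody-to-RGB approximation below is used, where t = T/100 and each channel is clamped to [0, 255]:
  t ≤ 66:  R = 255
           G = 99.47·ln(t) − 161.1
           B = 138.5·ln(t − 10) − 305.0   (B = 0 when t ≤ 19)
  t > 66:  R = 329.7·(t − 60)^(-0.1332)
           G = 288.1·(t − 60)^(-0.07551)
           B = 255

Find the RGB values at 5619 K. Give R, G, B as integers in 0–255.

R=255, G=240, B=226

t = 5619/100 = 56.19; the t ≤ 66 branch applies.
R = 255 by definition for t ≤ 66.
G = 99.47·ln 56.19 − 161.1 = 99.47·4.0287 − 161.1 = 239.639.
B = 138.5·ln(56.19 − 10) − 305.0 = 138.5·ln 46.19 − 305.0 = 138.5·3.8328 − 305.0 = 225.838.
Rounded: (255, 240, 226).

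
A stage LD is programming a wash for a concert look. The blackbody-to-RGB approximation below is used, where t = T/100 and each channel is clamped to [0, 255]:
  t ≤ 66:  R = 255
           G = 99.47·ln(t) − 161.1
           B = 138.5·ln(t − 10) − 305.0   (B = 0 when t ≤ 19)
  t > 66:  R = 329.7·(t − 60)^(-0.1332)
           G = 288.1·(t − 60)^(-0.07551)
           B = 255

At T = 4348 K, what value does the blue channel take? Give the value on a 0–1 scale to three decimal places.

t = 4348/100 = 43.48; the t ≤ 66 branch applies.
B = 138.5·ln(43.48 − 10) − 305.0 = 138.5·ln 33.48 − 305.0 = 138.5·3.5109 − 305.0 = 181.266.
On a 0–1 scale: 181.266/255 = 0.7108 → 0.711.

0.711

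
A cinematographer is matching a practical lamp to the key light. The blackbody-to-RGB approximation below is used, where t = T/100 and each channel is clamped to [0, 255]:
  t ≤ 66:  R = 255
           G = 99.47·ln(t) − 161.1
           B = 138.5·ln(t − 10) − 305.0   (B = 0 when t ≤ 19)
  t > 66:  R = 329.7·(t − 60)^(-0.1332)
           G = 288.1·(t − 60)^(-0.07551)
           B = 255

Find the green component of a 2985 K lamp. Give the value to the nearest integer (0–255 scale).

177

t = 2985/100 = 29.85; the t ≤ 66 branch applies.
G = 99.47·ln 29.85 − 161.1 = 99.47·3.3962 − 161.1 = 176.719.
Rounded: 177.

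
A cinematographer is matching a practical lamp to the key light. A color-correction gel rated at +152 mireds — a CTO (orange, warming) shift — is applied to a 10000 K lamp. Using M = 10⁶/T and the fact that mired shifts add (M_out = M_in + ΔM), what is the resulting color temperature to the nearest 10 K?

3970 K

M_in = 10⁶/10000 = 100.00 mireds.
M_out = 100.00 + (+152) = 252.00 mireds.
T_out = 10⁶/252.00 = 3968.3 K → 3970 K.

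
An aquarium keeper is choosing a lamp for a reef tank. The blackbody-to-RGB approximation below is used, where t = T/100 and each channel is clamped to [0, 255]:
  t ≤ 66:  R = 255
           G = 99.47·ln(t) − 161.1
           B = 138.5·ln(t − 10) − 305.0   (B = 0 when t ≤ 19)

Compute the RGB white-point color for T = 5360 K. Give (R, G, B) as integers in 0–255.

t = 5360/100 = 53.6; the t ≤ 66 branch applies.
R = 255 by definition for t ≤ 66.
G = 99.47·ln 53.6 − 161.1 = 99.47·3.9815 − 161.1 = 234.945.
B = 138.5·ln(53.6 − 10) − 305.0 = 138.5·ln 43.6 − 305.0 = 138.5·3.7751 − 305.0 = 217.845.
Rounded: (255, 235, 218).

(255, 235, 218)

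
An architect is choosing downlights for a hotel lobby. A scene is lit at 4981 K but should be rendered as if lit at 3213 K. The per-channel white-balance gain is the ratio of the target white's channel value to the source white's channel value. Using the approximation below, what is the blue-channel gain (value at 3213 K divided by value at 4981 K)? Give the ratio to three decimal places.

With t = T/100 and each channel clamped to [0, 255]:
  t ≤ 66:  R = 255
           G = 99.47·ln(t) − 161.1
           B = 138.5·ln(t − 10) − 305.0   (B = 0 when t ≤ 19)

0.604

At 4981 K (t = 49.81):
  B = 138.5·ln(49.81 − 10) − 305.0 = 138.5·ln 39.81 − 305.0 = 138.5·3.6841 − 305.0 = 205.250.
At 3213 K (t = 32.13):
  B = 138.5·ln(32.13 − 10) − 305.0 = 138.5·ln 22.13 − 305.0 = 138.5·3.0969 − 305.0 = 123.925.
Gain = 123.925 / 205.250 = 0.6038 → 0.604.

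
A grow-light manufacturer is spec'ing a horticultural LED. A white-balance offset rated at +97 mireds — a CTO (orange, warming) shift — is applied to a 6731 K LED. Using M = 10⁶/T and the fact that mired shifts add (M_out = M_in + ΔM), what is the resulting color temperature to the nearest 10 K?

M_in = 10⁶/6731 = 148.57 mireds.
M_out = 148.57 + (+97) = 245.57 mireds.
T_out = 10⁶/245.57 = 4072.2 K → 4070 K.

4070 K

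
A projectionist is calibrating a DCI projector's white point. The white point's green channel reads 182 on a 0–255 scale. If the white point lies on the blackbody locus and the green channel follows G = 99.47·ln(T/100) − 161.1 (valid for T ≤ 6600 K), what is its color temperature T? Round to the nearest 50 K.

3150 K

ln t = (182 + 161.1) / 99.47 = 3.4493.
t = e^3.4493 = 31.478.
T = 100·t = 3148 K → 3150 K to the nearest 50 K.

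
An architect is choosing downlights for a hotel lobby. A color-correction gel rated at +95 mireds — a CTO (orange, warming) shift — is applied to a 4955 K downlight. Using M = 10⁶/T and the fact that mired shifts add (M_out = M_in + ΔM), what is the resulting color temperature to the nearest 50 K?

M_in = 10⁶/4955 = 201.82 mireds.
M_out = 201.82 + (+95) = 296.82 mireds.
T_out = 10⁶/296.82 = 3369.1 K → 3350 K.

3350 K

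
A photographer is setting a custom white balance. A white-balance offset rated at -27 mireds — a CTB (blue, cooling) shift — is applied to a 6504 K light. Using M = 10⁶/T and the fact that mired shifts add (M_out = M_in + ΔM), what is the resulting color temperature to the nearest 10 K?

M_in = 10⁶/6504 = 153.75 mireds.
M_out = 153.75 + (-27) = 126.75 mireds.
T_out = 10⁶/126.75 = 7889.5 K → 7890 K.

7890 K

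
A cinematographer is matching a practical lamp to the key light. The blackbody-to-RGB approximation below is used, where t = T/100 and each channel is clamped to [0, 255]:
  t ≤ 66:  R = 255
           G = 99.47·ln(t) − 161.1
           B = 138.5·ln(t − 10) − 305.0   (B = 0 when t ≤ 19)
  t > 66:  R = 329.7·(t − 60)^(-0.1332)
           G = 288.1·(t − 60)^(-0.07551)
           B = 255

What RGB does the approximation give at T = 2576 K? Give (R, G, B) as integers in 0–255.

(255, 162, 77)

t = 2576/100 = 25.76; the t ≤ 66 branch applies.
R = 255 by definition for t ≤ 66.
G = 99.47·ln 25.76 − 161.1 = 99.47·3.2488 − 161.1 = 162.060.
B = 138.5·ln(25.76 − 10) − 305.0 = 138.5·ln 15.76 − 305.0 = 138.5·2.7575 − 305.0 = 76.910.
Rounded: (255, 162, 77).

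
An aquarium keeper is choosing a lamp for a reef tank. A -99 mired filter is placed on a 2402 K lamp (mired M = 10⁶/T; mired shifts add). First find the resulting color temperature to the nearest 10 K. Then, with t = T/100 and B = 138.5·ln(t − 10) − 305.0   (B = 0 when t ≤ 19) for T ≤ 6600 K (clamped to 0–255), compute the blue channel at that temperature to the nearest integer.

120

M_in = 10⁶/2402 = 416.32; M_out = 416.32 + (-99) = 317.32.
T_out = 10⁶/317.32 = 3151.4 K → 3150 K; t = 31.5.
B = 138.5·ln(31.5 − 10) − 305.0 = 138.5·ln 21.5 − 305.0 = 138.5·3.0681 − 305.0 = 119.925.
Rounded: 120.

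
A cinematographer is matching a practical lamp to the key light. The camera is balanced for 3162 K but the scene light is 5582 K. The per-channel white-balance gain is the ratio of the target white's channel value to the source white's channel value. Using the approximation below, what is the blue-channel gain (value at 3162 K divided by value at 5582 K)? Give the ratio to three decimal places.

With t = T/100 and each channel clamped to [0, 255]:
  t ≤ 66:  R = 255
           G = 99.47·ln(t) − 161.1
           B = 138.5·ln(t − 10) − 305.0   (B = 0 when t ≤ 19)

At 5582 K (t = 55.82):
  B = 138.5·ln(55.82 − 10) − 305.0 = 138.5·ln 45.82 − 305.0 = 138.5·3.8247 − 305.0 = 224.724.
At 3162 K (t = 31.62):
  B = 138.5·ln(31.62 − 10) − 305.0 = 138.5·ln 21.62 − 305.0 = 138.5·3.0736 − 305.0 = 120.696.
Gain = 120.696 / 224.724 = 0.5371 → 0.537.

0.537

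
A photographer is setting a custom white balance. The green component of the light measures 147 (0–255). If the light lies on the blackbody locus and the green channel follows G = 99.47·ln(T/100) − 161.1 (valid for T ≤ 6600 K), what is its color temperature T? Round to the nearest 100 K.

ln t = (147 + 161.1) / 99.47 = 3.0974.
t = e^3.0974 = 22.141.
T = 100·t = 2214 K → 2200 K to the nearest 100 K.

2200 K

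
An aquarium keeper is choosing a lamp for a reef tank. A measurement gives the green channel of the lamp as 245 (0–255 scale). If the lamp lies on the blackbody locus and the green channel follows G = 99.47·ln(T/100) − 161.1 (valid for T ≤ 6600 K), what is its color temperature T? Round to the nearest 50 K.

ln t = (245 + 161.1) / 99.47 = 4.0826.
t = e^4.0826 = 59.302.
T = 100·t = 5930 K → 5950 K to the nearest 50 K.

5950 K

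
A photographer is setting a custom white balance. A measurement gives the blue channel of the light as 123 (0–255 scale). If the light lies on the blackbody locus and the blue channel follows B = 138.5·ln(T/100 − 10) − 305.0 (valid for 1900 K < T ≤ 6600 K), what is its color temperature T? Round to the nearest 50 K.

ln(t − 10) = (123 + 305.0) / 138.5 = 3.0903.
t − 10 = e^3.0903 = 21.983, so t = 31.983.
T = 100·t = 3198 K → 3200 K to the nearest 50 K.

3200 K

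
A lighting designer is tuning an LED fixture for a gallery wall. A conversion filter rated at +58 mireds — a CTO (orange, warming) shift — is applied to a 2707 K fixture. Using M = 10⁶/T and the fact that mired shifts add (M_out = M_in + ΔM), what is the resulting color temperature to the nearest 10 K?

M_in = 10⁶/2707 = 369.41 mireds.
M_out = 369.41 + (+58) = 427.41 mireds.
T_out = 10⁶/427.41 = 2339.7 K → 2340 K.

2340 K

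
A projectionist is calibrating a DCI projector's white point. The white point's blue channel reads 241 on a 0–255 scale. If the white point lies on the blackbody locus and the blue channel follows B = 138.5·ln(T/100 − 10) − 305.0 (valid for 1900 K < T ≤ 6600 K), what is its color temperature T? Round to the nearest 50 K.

ln(t − 10) = (241 + 305.0) / 138.5 = 3.9422.
t − 10 = e^3.9422 = 51.534, so t = 61.534.
T = 100·t = 6153 K → 6150 K to the nearest 50 K.

6150 K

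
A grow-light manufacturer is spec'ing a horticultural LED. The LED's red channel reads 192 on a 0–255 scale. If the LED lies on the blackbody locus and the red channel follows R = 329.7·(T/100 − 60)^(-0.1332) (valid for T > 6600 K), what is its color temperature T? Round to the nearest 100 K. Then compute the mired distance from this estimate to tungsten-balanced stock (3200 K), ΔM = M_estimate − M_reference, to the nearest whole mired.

(t − 60)^(-0.1332) = 192/329.7 = 0.58235.
t − 60 = 0.58235^(1/-0.1332) = 0.58235^(-7.508) = 57.929, so t = 117.929.
T = 100·t = 11793 K → 11800 K to the nearest 100 K.
M_estimate = 10⁶/11800 = 84.75; M_reference = 10⁶/3200 = 312.50.
ΔM = 84.75 − 312.50 = -227.75 → -228 mireds.

-228 mireds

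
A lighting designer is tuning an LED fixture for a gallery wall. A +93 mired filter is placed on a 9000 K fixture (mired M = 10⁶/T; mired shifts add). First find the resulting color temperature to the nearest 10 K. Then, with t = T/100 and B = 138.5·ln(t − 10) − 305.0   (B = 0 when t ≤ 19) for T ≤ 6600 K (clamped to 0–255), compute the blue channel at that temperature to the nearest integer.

202

M_in = 10⁶/9000 = 111.11; M_out = 111.11 + (+93) = 204.11.
T_out = 10⁶/204.11 = 4899.3 K → 4900 K; t = 49.
B = 138.5·ln(49 − 10) − 305.0 = 138.5·ln 39 − 305.0 = 138.5·3.6636 − 305.0 = 202.403.
Rounded: 202.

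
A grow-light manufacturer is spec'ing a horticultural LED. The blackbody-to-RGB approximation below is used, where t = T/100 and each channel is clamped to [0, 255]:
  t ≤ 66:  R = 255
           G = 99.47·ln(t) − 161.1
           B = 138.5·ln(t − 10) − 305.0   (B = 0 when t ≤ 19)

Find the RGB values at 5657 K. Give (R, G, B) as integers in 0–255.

t = 5657/100 = 56.57; the t ≤ 66 branch applies.
R = 255 by definition for t ≤ 66.
G = 99.47·ln 56.57 − 161.1 = 99.47·4.0355 − 161.1 = 240.309.
B = 138.5·ln(56.57 − 10) − 305.0 = 138.5·ln 46.57 − 305.0 = 138.5·3.8410 − 305.0 = 226.972.
Rounded: (255, 240, 227).

(255, 240, 227)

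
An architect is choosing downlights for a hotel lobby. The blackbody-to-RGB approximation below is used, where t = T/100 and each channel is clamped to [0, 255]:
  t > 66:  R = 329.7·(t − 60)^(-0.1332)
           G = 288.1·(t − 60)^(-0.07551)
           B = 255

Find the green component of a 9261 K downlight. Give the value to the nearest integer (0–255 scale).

t = 9261/100 = 92.61; the t > 66 branch applies.
G = 288.1·(92.61 − 60)^(-0.07551) = 288.1·32.61^(-0.07551) = 288.1·0.76865 = 221.447.
Rounded: 221.

221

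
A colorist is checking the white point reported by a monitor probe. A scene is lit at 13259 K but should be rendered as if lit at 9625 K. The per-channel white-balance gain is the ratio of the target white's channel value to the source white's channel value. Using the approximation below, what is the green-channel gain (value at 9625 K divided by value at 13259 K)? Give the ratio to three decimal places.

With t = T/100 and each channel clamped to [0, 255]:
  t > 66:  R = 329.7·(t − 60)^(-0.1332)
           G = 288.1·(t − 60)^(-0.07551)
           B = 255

At 13259 K (t = 132.59):
  G = 288.1·(132.59 − 60)^(-0.07551) = 288.1·72.59^(-0.07551) = 288.1·0.72358 = 208.463.
At 9625 K (t = 96.25):
  G = 288.1·(96.25 − 60)^(-0.07551) = 288.1·36.25^(-0.07551) = 288.1·0.76253 = 219.685.
Gain = 219.685 / 208.463 = 1.0538 → 1.054.

1.054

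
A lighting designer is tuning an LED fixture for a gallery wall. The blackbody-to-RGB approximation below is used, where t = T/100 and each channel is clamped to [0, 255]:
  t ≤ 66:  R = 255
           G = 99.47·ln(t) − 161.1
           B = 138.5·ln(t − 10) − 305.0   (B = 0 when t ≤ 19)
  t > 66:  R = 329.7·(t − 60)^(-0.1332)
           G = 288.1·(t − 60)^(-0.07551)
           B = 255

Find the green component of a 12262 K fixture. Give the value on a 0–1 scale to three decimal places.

t = 12262/100 = 122.62; the t > 66 branch applies.
G = 288.1·(122.62 − 60)^(-0.07551) = 288.1·62.62^(-0.07551) = 288.1·0.73170 = 210.801.
On a 0–1 scale: 210.801/255 = 0.8267 → 0.827.

0.827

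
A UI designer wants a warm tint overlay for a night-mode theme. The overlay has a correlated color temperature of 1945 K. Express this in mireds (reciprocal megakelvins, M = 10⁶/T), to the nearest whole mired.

514 mireds

M = 10⁶ / 1945 = 514.139 → 514 mireds.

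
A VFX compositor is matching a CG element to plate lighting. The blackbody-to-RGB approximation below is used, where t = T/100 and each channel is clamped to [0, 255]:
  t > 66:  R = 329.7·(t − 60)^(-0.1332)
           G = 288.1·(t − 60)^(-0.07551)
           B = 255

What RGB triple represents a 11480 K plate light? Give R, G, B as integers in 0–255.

R=193, G=213, B=255

t = 11480/100 = 114.8; the t > 66 branch applies.
R = 329.7·(114.8 − 60)^(-0.1332) = 329.7·54.8^(-0.1332) = 329.7·0.58667 = 193.425.
G = 288.1·(114.8 − 60)^(-0.07551) = 288.1·54.8^(-0.07551) = 288.1·0.73910 = 212.935.
B = 255 by definition for t > 66.
Rounded: (193, 213, 255).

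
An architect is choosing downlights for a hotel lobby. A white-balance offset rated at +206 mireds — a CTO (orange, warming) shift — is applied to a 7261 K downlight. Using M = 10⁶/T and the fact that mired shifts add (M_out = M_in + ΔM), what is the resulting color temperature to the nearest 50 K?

2900 K

M_in = 10⁶/7261 = 137.72 mireds.
M_out = 137.72 + (+206) = 343.72 mireds.
T_out = 10⁶/343.72 = 2909.3 K → 2900 K.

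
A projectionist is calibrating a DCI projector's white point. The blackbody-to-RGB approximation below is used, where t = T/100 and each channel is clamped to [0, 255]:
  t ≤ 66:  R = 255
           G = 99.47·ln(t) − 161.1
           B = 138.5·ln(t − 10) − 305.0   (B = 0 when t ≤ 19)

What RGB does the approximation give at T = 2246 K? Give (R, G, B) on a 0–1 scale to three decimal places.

(1.000, 0.582, 0.174)

t = 2246/100 = 22.46; the t ≤ 66 branch applies.
R = 255 by definition for t ≤ 66.
G = 99.47·ln 22.46 − 161.1 = 99.47·3.1117 − 161.1 = 148.424.
B = 138.5·ln(22.46 − 10) − 305.0 = 138.5·ln 12.46 − 305.0 = 138.5·2.5225 − 305.0 = 44.370.
Dividing each by 255: (1.0000, 0.5821, 0.1740) → (1.000, 0.582, 0.174).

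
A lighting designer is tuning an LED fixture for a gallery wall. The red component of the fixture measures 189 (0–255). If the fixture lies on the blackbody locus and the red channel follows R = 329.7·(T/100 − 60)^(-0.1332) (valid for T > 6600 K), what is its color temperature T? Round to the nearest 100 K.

(t − 60)^(-0.1332) = 189/329.7 = 0.57325.
t − 60 = 0.57325^(1/-0.1332) = 0.57325^(-7.508) = 65.199, so t = 125.199.
T = 100·t = 12520 K → 12500 K to the nearest 100 K.

12500 K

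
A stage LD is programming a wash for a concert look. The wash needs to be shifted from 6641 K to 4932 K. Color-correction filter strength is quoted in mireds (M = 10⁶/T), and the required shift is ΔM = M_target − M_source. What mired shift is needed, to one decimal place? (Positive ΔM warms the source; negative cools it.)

+52.2 mireds

M_source = 10⁶/6641 = 150.580; M_target = 10⁶/4932 = 202.758.
ΔM = 202.758 − 150.580 = 52.178 → +52.2 mireds, a warming shift.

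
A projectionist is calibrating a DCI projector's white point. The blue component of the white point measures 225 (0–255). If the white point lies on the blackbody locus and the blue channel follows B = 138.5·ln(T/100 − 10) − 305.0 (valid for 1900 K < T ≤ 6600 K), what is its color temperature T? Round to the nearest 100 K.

ln(t − 10) = (225 + 305.0) / 138.5 = 3.8267.
t − 10 = e^3.8267 = 45.911, so t = 55.911.
T = 100·t = 5591 K → 5600 K to the nearest 100 K.

5600 K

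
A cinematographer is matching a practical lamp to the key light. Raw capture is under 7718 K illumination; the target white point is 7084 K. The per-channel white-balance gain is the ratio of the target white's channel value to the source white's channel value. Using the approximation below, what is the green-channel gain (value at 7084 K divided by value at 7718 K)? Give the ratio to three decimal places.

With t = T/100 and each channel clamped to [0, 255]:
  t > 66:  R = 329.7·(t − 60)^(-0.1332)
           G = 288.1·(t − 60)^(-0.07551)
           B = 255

1.035

At 7718 K (t = 77.18):
  G = 288.1·(77.18 − 60)^(-0.07551) = 288.1·17.18^(-0.07551) = 288.1·0.80676 = 232.427.
At 7084 K (t = 70.84):
  G = 288.1·(70.84 − 60)^(-0.07551) = 288.1·10.84^(-0.07551) = 288.1·0.83530 = 240.651.
Gain = 240.651 / 232.427 = 1.0354 → 1.035.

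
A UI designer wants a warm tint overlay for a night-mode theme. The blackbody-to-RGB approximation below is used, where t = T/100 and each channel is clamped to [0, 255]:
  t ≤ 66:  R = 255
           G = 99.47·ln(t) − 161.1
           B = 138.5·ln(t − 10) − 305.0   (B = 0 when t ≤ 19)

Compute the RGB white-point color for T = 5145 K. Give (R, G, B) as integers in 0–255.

(255, 231, 211)

t = 5145/100 = 51.45; the t ≤ 66 branch applies.
R = 255 by definition for t ≤ 66.
G = 99.47·ln 51.45 − 161.1 = 99.47·3.9406 − 161.1 = 230.873.
B = 138.5·ln(51.45 − 10) − 305.0 = 138.5·ln 41.45 − 305.0 = 138.5·3.7245 − 305.0 = 210.842.
Rounded: (255, 231, 211).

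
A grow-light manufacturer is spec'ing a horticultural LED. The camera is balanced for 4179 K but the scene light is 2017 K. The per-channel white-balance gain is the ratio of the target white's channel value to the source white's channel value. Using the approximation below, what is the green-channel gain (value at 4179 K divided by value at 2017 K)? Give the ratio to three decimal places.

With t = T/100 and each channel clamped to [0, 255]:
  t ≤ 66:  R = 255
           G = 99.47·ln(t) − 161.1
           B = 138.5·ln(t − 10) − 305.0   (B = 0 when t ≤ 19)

1.526

At 2017 K (t = 20.17):
  G = 99.47·ln 20.17 − 161.1 = 99.47·3.0042 − 161.1 = 137.727.
At 4179 K (t = 41.79):
  G = 99.47·ln 41.79 − 161.1 = 99.47·3.7327 − 161.1 = 210.187.
Gain = 210.187 / 137.727 = 1.5261 → 1.526.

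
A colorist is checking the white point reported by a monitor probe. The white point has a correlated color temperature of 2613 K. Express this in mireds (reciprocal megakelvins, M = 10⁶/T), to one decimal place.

382.7 mireds

M = 10⁶ / 2613 = 382.702 → 382.7 mireds.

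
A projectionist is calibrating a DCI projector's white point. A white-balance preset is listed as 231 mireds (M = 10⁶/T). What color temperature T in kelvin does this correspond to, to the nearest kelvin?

4329 K

T = 10⁶ / 231 = 4329.00 K → 4329 K.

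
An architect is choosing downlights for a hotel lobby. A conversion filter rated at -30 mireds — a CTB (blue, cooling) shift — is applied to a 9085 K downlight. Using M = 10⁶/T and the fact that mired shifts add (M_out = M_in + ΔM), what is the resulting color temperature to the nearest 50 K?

12500 K

M_in = 10⁶/9085 = 110.07 mireds.
M_out = 110.07 + (-30) = 80.07 mireds.
T_out = 10⁶/80.07 = 12488.8 K → 12500 K.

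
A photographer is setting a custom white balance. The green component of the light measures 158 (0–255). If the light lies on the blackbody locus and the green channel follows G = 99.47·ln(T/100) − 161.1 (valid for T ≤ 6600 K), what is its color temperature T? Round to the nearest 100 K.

2500 K

ln t = (158 + 161.1) / 99.47 = 3.2080.
t = e^3.2080 = 24.730.
T = 100·t = 2473 K → 2500 K to the nearest 100 K.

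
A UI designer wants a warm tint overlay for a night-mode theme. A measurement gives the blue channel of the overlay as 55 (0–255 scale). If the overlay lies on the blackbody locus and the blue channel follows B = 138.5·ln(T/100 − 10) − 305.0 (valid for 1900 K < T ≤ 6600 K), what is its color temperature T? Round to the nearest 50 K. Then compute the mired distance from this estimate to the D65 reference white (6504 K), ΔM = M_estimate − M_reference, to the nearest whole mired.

+272 mireds

ln(t − 10) = (55 + 305.0) / 138.5 = 2.5993.
t − 10 = e^2.5993 = 13.454, so t = 23.454.
T = 100·t = 2345 K → 2350 K to the nearest 50 K.
M_estimate = 10⁶/2350 = 425.53; M_reference = 10⁶/6504 = 153.75.
ΔM = 425.53 − 153.75 = 271.78 → +272 mireds.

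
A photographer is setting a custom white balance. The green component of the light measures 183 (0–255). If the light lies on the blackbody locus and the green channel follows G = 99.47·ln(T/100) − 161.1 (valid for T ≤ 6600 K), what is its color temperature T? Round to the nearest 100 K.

ln t = (183 + 161.1) / 99.47 = 3.4593.
t = e^3.4593 = 31.796.
T = 100·t = 3180 K → 3200 K to the nearest 100 K.

3200 K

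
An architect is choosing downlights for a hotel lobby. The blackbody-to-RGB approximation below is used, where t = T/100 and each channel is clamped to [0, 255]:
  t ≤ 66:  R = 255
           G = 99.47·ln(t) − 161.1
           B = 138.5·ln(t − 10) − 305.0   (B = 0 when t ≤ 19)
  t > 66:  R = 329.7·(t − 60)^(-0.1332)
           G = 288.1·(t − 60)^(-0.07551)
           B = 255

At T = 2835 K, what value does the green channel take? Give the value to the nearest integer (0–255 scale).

172

t = 2835/100 = 28.35; the t ≤ 66 branch applies.
G = 99.47·ln 28.35 − 161.1 = 99.47·3.3446 − 161.1 = 171.590.
Rounded: 172.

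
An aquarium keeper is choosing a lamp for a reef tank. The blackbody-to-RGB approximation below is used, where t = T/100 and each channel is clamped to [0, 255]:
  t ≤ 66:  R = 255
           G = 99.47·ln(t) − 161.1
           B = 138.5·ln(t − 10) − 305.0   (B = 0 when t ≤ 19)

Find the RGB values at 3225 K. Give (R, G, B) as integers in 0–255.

(255, 184, 125)

t = 3225/100 = 32.25; the t ≤ 66 branch applies.
R = 255 by definition for t ≤ 66.
G = 99.47·ln 32.25 − 161.1 = 99.47·3.4735 − 161.1 = 184.411.
B = 138.5·ln(32.25 − 10) − 305.0 = 138.5·ln 22.25 − 305.0 = 138.5·3.1023 − 305.0 = 124.674.
Rounded: (255, 184, 125).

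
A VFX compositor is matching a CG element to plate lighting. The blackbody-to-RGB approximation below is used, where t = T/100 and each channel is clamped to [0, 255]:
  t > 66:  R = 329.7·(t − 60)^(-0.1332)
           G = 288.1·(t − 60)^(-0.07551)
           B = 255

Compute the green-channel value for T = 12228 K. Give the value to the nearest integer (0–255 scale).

211

t = 12228/100 = 122.28; the t > 66 branch applies.
G = 288.1·(122.28 − 60)^(-0.07551) = 288.1·62.28^(-0.07551) = 288.1·0.73200 = 210.888.
Rounded: 211.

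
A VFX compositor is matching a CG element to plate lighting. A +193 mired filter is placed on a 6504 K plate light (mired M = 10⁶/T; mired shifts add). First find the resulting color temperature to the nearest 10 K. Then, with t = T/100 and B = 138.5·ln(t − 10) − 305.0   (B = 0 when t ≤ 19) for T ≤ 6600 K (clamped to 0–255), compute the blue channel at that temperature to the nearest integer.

M_in = 10⁶/6504 = 153.75; M_out = 153.75 + (+193) = 346.75.
T_out = 10⁶/346.75 = 2883.9 K → 2880 K; t = 28.8.
B = 138.5·ln(28.8 − 10) − 305.0 = 138.5·ln 18.8 − 305.0 = 138.5·2.9339 − 305.0 = 101.339.
Rounded: 101.

101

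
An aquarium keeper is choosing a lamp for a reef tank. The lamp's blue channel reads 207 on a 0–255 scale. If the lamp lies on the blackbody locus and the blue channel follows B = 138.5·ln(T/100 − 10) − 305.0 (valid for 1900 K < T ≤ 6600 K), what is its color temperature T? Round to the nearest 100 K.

ln(t − 10) = (207 + 305.0) / 138.5 = 3.6968.
t − 10 = e^3.6968 = 40.316, so t = 50.316.
T = 100·t = 5032 K → 5000 K to the nearest 100 K.

5000 K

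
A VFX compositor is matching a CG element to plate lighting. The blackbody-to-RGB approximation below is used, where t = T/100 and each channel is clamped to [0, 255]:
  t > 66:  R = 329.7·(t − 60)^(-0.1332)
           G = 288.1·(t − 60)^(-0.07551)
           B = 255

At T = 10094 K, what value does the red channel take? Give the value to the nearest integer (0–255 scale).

201

t = 10094/100 = 100.94; the t > 66 branch applies.
R = 329.7·(100.94 − 60)^(-0.1332) = 329.7·40.94^(-0.1332) = 329.7·0.60990 = 201.086.
Rounded: 201.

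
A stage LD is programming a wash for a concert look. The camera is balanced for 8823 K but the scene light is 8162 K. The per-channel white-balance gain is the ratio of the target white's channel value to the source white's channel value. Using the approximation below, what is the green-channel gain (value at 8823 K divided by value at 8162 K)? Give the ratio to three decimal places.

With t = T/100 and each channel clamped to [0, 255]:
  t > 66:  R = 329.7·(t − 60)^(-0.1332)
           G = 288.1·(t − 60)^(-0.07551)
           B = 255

0.980

At 8162 K (t = 81.62):
  G = 288.1·(81.62 − 60)^(-0.07551) = 288.1·21.62^(-0.07551) = 288.1·0.79288 = 228.427.
At 8823 K (t = 88.23):
  G = 288.1·(88.23 − 60)^(-0.07551) = 288.1·28.23^(-0.07551) = 288.1·0.77706 = 223.872.
Gain = 223.872 / 228.427 = 0.9801 → 0.980.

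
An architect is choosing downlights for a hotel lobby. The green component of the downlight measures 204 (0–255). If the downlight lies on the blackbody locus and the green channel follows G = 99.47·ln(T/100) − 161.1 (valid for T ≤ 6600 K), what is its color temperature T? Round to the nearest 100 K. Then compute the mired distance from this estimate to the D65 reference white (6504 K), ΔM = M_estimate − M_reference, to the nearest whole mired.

ln t = (204 + 161.1) / 99.47 = 3.6705.
t = e^3.6705 = 39.270.
T = 100·t = 3927 K → 3900 K to the nearest 100 K.
M_estimate = 10⁶/3900 = 256.41; M_reference = 10⁶/6504 = 153.75.
ΔM = 256.41 − 153.75 = 102.66 → +103 mireds.

+103 mireds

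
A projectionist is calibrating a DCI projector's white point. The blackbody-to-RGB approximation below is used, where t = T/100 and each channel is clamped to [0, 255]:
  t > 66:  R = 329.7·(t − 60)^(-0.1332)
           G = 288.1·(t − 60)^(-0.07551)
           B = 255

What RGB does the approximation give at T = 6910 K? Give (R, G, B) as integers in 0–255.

t = 6910/100 = 69.1; the t > 66 branch applies.
R = 329.7·(69.1 − 60)^(-0.1332) = 329.7·9.1^(-0.1332) = 329.7·0.74517 = 245.683.
G = 288.1·(69.1 − 60)^(-0.07551) = 288.1·9.1^(-0.07551) = 288.1·0.84641 = 243.852.
B = 255 by definition for t > 66.
Rounded: (246, 244, 255).

(246, 244, 255)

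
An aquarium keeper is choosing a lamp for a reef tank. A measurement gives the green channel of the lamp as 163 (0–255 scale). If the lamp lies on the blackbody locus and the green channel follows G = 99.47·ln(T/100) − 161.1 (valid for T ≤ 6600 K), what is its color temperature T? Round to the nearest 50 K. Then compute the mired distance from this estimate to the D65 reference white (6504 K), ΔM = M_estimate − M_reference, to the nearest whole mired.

+231 mireds

ln t = (163 + 161.1) / 99.47 = 3.2583.
t = e^3.2583 = 26.004.
T = 100·t = 2600 K → 2600 K to the nearest 50 K.
M_estimate = 10⁶/2600 = 384.62; M_reference = 10⁶/6504 = 153.75.
ΔM = 384.62 − 153.75 = 230.86 → +231 mireds.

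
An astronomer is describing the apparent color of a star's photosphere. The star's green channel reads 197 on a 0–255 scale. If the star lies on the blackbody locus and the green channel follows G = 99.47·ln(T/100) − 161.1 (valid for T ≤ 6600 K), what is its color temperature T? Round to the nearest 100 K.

ln t = (197 + 161.1) / 99.47 = 3.6001.
t = e^3.6001 = 36.601.
T = 100·t = 3660 K → 3700 K to the nearest 100 K.

3700 K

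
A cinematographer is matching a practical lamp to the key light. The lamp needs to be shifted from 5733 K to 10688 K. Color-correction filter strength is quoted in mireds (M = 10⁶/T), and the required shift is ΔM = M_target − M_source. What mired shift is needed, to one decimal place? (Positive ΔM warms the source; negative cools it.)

-80.9 mireds

M_source = 10⁶/5733 = 174.429; M_target = 10⁶/10688 = 93.563.
ΔM = 93.563 − 174.429 = -80.866 → -80.9 mireds, a cooling shift.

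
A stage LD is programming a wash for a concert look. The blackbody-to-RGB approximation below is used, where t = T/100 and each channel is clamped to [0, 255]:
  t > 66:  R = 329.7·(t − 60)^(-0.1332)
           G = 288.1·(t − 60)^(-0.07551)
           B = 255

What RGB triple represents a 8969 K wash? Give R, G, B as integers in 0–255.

R=210, G=223, B=255

t = 8969/100 = 89.69; the t > 66 branch applies.
R = 329.7·(89.69 − 60)^(-0.1332) = 329.7·29.69^(-0.1332) = 329.7·0.63657 = 209.878.
G = 288.1·(89.69 − 60)^(-0.07551) = 288.1·29.69^(-0.07551) = 288.1·0.77411 = 223.021.
B = 255 by definition for t > 66.
Rounded: (210, 223, 255).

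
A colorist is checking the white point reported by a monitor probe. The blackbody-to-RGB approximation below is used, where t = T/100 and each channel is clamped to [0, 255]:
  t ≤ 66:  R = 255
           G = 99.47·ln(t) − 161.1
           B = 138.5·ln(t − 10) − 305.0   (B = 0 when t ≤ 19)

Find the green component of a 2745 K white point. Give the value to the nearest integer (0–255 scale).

168

t = 2745/100 = 27.45; the t ≤ 66 branch applies.
G = 99.47·ln 27.45 − 161.1 = 99.47·3.3124 − 161.1 = 168.381.
Rounded: 168.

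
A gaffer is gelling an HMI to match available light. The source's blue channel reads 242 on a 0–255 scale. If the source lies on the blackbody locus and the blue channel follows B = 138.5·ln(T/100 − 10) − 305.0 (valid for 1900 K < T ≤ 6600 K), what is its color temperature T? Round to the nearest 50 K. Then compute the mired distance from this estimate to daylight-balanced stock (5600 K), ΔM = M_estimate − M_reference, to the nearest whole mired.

ln(t − 10) = (242 + 305.0) / 138.5 = 3.9495.
t − 10 = e^3.9495 = 51.907, so t = 61.907.
T = 100·t = 6191 K → 6200 K to the nearest 50 K.
M_estimate = 10⁶/6200 = 161.29; M_reference = 10⁶/5600 = 178.57.
ΔM = 161.29 − 178.57 = -17.28 → -17 mireds.

-17 mireds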